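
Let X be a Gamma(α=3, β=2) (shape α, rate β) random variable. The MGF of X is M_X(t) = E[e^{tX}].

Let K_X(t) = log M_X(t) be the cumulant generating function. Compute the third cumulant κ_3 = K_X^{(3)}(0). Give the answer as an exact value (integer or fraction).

M_X(t) = 8/(2 - t)^3
K_X(t) = log M_X(t) = -3*log(2 - t) + 3*log(2)
dK/dt = -3/(t - 2)
d^2K/dt^2 = 3/(t^2 - 4*t + 4)
d^3K/dt^3 = -6/(t^3 - 6*t^2 + 12*t - 8)

κ_3 = d^3K/dt^3 |_{t=0} = 3/4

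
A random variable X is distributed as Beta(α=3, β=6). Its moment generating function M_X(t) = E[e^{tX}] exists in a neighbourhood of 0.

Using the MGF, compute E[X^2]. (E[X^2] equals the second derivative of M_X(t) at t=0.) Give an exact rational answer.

E[X^2] = D^2[M](0) = 2/15

M_X(t) = ₁F₁(3; 9; t)
D^2[M](t) = 2*₁F₁(5; 11; t)/15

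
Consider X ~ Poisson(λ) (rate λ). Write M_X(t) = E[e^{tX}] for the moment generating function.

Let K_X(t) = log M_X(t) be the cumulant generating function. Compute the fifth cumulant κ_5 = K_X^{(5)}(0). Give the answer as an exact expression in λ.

M_X(t) = e^(λ*(e^(t) - 1))
K_X(t) = log M_X(t) = λ*(e^(t) - 1)
D^5[K](t) = λ*e^(t)

κ_5 = D^5[K](0) = λ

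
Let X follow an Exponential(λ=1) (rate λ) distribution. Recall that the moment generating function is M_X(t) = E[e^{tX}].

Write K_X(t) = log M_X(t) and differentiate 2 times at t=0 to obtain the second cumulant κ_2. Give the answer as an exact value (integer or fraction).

M_X(t) = 1/(1 - t)
K_X(t) = log M_X(t) = -log(1 - t)
K′(t) = -1/(t - 1)
K′′(t) = 1/(t^2 - 2*t + 1)

κ_2 = K′′(0) = 1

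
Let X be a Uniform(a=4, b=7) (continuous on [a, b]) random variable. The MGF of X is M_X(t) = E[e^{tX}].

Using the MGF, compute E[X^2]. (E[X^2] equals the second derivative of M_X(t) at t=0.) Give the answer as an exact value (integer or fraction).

E[X^2] = D^2[M](0) = 31

M_X(t) = (e^(7*t) - e^(4*t))/(3*t)
D^2[M](t) = (49*t^2*e^(7*t) - 16*t^2*e^(4*t) - 14*t*e^(7*t) + 8*t*e^(4*t) + 2*e^(7*t) - 2*e^(4*t))/(3*t^3)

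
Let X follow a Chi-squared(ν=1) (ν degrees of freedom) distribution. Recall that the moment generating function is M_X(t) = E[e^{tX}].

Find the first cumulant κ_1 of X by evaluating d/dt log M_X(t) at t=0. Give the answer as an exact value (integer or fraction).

M_X(t) = 1/√(1 - 2*t)
K_X(t) = log M_X(t) = -log(1 - 2*t)/2
K^(1)(t) = -1/(2*t - 1)

κ_1 = K^(1)(0) = 1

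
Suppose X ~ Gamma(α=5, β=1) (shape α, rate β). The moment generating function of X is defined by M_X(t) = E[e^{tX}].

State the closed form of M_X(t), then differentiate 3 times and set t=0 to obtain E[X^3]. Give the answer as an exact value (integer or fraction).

M_X(t) = (1 - t)^(-5)
dM/dt = 5/(t^6 - 6*t^5 + 15*t^4 - 20*t^3 + 15*t^2 - 6*t + 1)
d^2M/dt^2 = -30/(t^7 - 7*t^6 + 21*t^5 - 35*t^4 + 35*t^3 - 21*t^2 + 7*t - 1)
d^3M/dt^3 = 210/(t^8 - 8*t^7 + 28*t^6 - 56*t^5 + 70*t^4 - 56*t^3 + 28*t^2 - 8*t + 1)

E[X^3] = d^3M/dt^3 |_{t=0} = 210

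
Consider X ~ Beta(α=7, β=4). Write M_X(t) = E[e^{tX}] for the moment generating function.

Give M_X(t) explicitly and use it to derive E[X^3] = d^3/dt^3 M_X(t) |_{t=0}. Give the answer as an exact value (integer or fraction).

M_X(t) = ₁F₁(7; 11; t)
M^(3)(t) = 42*₁F₁(10; 14; t)/143

E[X^3] = M^(3)(0) = 42/143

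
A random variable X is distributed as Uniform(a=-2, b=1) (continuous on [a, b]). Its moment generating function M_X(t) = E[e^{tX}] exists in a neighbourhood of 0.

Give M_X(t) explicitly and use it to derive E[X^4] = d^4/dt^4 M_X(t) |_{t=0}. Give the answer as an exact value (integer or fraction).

E[X^4] = M′′′′(0) = 11/5

M_X(t) = (e^(t) - e^(-2*t))/(3*t)
M′(t) = (t*e^(3*t) + 2*t - e^(3*t) + 1)*e^(-2*t)/(3*t^2)
M′′(t) = (t^2*e^(3*t) - 4*t^2 - 2*t*e^(3*t) - 4*t + 2*e^(3*t) - 2)*e^(-2*t)/(3*t^3)
M′′′(t) = (t^3*e^(3*t) + 8*t^3 - 3*t^2*e^(3*t) + 12*t^2 + 6*t*e^(3*t) + 12*t - 6*e^(3*t) + 6)*e^(-2*t)/(3*t^4)
M′′′′(t) = (t^4*e^(3*t) - 16*t^4 - 4*t^3*e^(3*t) - 32*t^3 + 12*t^2*e^(3*t) - 48*t^2 - 24*t*e^(3*t) - 48*t + 24*e^(3*t) - 24)*e^(-2*t)/(3*t^5)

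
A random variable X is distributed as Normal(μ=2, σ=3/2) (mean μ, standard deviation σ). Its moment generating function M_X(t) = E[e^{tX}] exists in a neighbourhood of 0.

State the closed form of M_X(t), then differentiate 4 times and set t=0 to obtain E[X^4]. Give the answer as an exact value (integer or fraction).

E[X^4] = d^4M/dt^4 |_{t=0} = 1363/16

M_X(t) = e^(9*t^2/8 + 2*t)
dM/dt = 9*t*e^(2*t)*e^(9*t^2/8)/4 + 2*e^(2*t)*e^(9*t^2/8)
d^2M/dt^2 = 81*t^2*e^(2*t)*e^(9*t^2/8)/16 + 9*t*e^(2*t)*e^(9*t^2/8) + 25*e^(2*t)*e^(9*t^2/8)/4
d^3M/dt^3 = 729*t^3*e^(2*t)*e^(9*t^2/8)/64 + 243*t^2*e^(2*t)*e^(9*t^2/8)/8 + 675*t*e^(2*t)*e^(9*t^2/8)/16 + 43*e^(2*t)*e^(9*t^2/8)/2
d^4M/dt^4 = 6561*t^4*e^(2*t)*e^(9*t^2/8)/256 + 729*t^3*e^(2*t)*e^(9*t^2/8)/8 + 6075*t^2*e^(2*t)*e^(9*t^2/8)/32 + 387*t*e^(2*t)*e^(9*t^2/8)/2 + 1363*e^(2*t)*e^(9*t^2/8)/16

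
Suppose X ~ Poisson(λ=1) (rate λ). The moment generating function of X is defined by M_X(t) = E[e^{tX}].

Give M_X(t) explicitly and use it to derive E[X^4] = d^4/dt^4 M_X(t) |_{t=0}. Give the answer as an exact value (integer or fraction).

M_X(t) = e^(e^(t) - 1)
M′(t) = e^(-1)*e^(t)*e^(e^(t))
M′′(t) = (e^(2*t)*e^(e^(t)) + e^(t)*e^(e^(t)))*e^(-1)
M′′′(t) = (e^(3*t)*e^(e^(t)) + 3*e^(2*t)*e^(e^(t)) + e^(t)*e^(e^(t)))*e^(-1)
M′′′′(t) = (e^(4*t)*e^(e^(t)) + 6*e^(3*t)*e^(e^(t)) + 7*e^(2*t)*e^(e^(t)) + e^(t)*e^(e^(t)))*e^(-1)

E[X^4] = M′′′′(0) = 15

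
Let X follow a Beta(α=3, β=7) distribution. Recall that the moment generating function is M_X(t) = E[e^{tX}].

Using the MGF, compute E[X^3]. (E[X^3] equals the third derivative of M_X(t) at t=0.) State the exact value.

M_X(t) = ₁F₁(3; 10; t)
D^3[M](t) = ₁F₁(6; 13; t)/22

E[X^3] = D^3[M](0) = 1/22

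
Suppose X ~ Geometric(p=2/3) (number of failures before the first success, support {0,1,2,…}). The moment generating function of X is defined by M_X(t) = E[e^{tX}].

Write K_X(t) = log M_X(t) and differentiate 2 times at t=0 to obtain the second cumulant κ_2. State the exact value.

κ_2 = K^(2)(0) = 3/4

M_X(t) = 2/(3*(1 - e^(t)/3))
K_X(t) = log M_X(t) = -log(1 - e^(t)/3) - log(3) + log(2)
K^(2)(t) = 3*e^(t)/(e^(2*t) - 6*e^(t) + 9)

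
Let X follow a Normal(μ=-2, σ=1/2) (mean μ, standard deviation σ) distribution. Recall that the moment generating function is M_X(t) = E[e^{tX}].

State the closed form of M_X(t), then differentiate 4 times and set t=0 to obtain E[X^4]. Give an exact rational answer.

M_X(t) = e^(t^2/8 - 2*t)
dM/dt = t*e^(-2*t)*e^(t^2/8)/4 - 2*e^(-2*t)*e^(t^2/8)
d^2M/dt^2 = (t^2*e^(t^2/8) - 16*t*e^(t^2/8) + 68*e^(t^2/8))*e^(-2*t)/16
d^3M/dt^3 = (t^3*e^(t^2/8) - 24*t^2*e^(t^2/8) + 204*t*e^(t^2/8) - 608*e^(t^2/8))*e^(-2*t)/64
d^4M/dt^4 = (t^4*e^(t^2/8) - 32*t^3*e^(t^2/8) + 408*t^2*e^(t^2/8) - 2432*t*e^(t^2/8) + 5680*e^(t^2/8))*e^(-2*t)/256

E[X^4] = d^4M/dt^4 |_{t=0} = 355/16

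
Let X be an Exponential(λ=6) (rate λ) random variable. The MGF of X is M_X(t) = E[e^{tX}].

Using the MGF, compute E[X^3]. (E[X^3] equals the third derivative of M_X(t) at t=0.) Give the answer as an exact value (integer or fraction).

M_X(t) = 6/(6 - t)
D^3[M](t) = 36/(t^4 - 24*t^3 + 216*t^2 - 864*t + 1296)

E[X^3] = D^3[M](0) = 1/36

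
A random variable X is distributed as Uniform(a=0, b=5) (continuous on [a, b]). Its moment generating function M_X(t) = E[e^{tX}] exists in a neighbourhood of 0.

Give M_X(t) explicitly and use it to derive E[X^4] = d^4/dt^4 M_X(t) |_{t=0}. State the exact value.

E[X^4] = M′′′′(0) = 125

M_X(t) = (e^(5*t) - 1)/(5*t)
M′(t) = (5*t*e^(5*t) - e^(5*t) + 1)/(5*t^2)
M′′(t) = (25*t^2*e^(5*t) - 10*t*e^(5*t) + 2*e^(5*t) - 2)/(5*t^3)
M′′′(t) = (125*t^3*e^(5*t) - 75*t^2*e^(5*t) + 30*t*e^(5*t) - 6*e^(5*t) + 6)/(5*t^4)
M′′′′(t) = (625*t^4*e^(5*t) - 500*t^3*e^(5*t) + 300*t^2*e^(5*t) - 120*t*e^(5*t) + 24*e^(5*t) - 24)/(5*t^5)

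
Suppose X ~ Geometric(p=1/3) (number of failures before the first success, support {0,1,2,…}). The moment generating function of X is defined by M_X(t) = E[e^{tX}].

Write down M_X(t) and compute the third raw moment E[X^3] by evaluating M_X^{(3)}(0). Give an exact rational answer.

M_X(t) = 1/(3*(1 - 2*e^(t)/3))
D^3[M](t) = (8*e^(3*t) + 48*e^(2*t) + 18*e^(t))/(16*e^(4*t) - 96*e^(3*t) + 216*e^(2*t) - 216*e^(t) + 81)

E[X^3] = D^3[M](0) = 74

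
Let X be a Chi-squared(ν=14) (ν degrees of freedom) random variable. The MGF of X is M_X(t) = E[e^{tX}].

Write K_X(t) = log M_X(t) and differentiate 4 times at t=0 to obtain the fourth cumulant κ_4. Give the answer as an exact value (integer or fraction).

κ_4 = K′′′′(0) = 672

M_X(t) = (1 - 2*t)^(-7)
K_X(t) = log M_X(t) = -7*log(1 - 2*t)
K′(t) = -14/(2*t - 1)
K′′(t) = 28/(4*t^2 - 4*t + 1)
K′′′(t) = -112/(8*t^3 - 12*t^2 + 6*t - 1)
K′′′′(t) = 672/(16*t^4 - 32*t^3 + 24*t^2 - 8*t + 1)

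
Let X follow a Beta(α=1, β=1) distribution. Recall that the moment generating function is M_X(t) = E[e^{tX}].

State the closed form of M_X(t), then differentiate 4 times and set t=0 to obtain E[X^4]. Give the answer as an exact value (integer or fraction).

E[X^4] = M′′′′(0) = 1/5

M_X(t) = ₁F₁(1; 2; t)
M′(t) = ₁F₁(2; 3; t)/2
M′′(t) = ₁F₁(3; 4; t)/3
M′′′(t) = ₁F₁(4; 5; t)/4
M′′′′(t) = ₁F₁(5; 6; t)/5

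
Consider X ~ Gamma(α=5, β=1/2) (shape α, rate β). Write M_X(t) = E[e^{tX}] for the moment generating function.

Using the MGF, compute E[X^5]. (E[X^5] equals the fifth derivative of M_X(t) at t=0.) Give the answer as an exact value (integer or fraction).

E[X^5] = M′′′′′(0) = 483840

M_X(t) = 1/(32*(1/2 - t)^5)
M′(t) = 10/(64*t^6 - 192*t^5 + 240*t^4 - 160*t^3 + 60*t^2 - 12*t + 1)
M′′(t) = -120/(128*t^7 - 448*t^6 + 672*t^5 - 560*t^4 + 280*t^3 - 84*t^2 + 14*t - 1)
M′′′(t) = 1680/(256*t^8 - 1024*t^7 + 1792*t^6 - 1792*t^5 + 1120*t^4 - 448*t^3 + 112*t^2 - 16*t + 1)
M′′′′(t) = -26880/(512*t^9 - 2304*t^8 + 4608*t^7 - 5376*t^6 + 4032*t^5 - 2016*t^4 + 672*t^3 - 144*t^2 + 18*t - 1)
M′′′′′(t) = 483840/(1024*t^10 - 5120*t^9 + 11520*t^8 - 15360*t^7 + 13440*t^6 - 8064*t^5 + 3360*t^4 - 960*t^3 + 180*t^2 - 20*t + 1)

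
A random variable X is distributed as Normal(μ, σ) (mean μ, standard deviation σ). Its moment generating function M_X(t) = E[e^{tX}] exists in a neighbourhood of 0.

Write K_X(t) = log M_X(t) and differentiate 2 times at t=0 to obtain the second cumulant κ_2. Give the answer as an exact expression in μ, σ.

M_X(t) = e^(μ*t + σ^2*t^2/2)
K_X(t) = log M_X(t) = μ*t + σ^2*t^2/2
D^2[K](t) = σ^2

κ_2 = D^2[K](0) = σ^2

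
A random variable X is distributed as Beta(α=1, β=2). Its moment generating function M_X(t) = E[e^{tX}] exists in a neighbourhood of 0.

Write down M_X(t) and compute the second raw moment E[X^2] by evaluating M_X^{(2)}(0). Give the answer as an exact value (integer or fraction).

M_X(t) = ₁F₁(1; 3; t)
dM/dt = ₁F₁(2; 4; t)/3
d^2M/dt^2 = ₁F₁(3; 5; t)/6

E[X^2] = d^2M/dt^2 |_{t=0} = 1/6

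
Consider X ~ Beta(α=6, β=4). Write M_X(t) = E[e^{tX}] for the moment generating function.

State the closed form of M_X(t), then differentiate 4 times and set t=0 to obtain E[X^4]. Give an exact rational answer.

M_X(t) = ₁F₁(6; 10; t)
D^4[M](t) = 126*₁F₁(10; 14; t)/715

E[X^4] = D^4[M](0) = 126/715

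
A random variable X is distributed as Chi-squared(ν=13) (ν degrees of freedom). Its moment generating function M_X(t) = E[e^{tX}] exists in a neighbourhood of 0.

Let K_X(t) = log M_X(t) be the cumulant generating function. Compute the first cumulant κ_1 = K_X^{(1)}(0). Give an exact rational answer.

κ_1 = K^(1)(0) = 13

M_X(t) = (1 - 2*t)^(-13/2)
K_X(t) = log M_X(t) = -13*log(1 - 2*t)/2
K^(1)(t) = -13/(2*t - 1)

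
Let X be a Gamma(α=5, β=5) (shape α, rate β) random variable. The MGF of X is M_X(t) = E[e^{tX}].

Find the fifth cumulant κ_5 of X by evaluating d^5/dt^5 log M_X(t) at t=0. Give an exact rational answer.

κ_5 = D^5[K](0) = 24/625

M_X(t) = 3125/(5 - t)^5
K_X(t) = log M_X(t) = -5*log(5 - t) + 5*log(5)
D^5[K](t) = -120/(t^5 - 25*t^4 + 250*t^3 - 1250*t^2 + 3125*t - 3125)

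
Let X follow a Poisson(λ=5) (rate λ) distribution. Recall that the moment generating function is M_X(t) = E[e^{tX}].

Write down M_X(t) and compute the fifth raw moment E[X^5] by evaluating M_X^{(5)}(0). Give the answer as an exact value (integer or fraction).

E[X^5] = d^5M/dt^5 |_{t=0} = 12880

M_X(t) = e^(5*e^(t) - 5)
dM/dt = 5*e^(-5)*e^(t)*e^(5*e^(t))
d^2M/dt^2 = (25*e^(2*t)*e^(5*e^(t)) + 5*e^(t)*e^(5*e^(t)))*e^(-5)
d^3M/dt^3 = (125*e^(3*t)*e^(5*e^(t)) + 75*e^(2*t)*e^(5*e^(t)) + 5*e^(t)*e^(5*e^(t)))*e^(-5)
d^4M/dt^4 = (625*e^(4*t)*e^(5*e^(t)) + 750*e^(3*t)*e^(5*e^(t)) + 175*e^(2*t)*e^(5*e^(t)) + 5*e^(t)*e^(5*e^(t)))*e^(-5)
d^5M/dt^5 = (3125*e^(5*t)*e^(5*e^(t)) + 6250*e^(4*t)*e^(5*e^(t)) + 3125*e^(3*t)*e^(5*e^(t)) + 375*e^(2*t)*e^(5*e^(t)) + 5*e^(t)*e^(5*e^(t)))*e^(-5)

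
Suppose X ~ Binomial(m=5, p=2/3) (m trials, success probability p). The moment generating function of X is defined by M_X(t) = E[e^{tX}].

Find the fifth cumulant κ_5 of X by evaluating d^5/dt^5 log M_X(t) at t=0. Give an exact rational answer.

κ_5 = K′′′′′(0) = 50/81

M_X(t) = (2*e^(t)/3 + 1/3)^5
K_X(t) = log M_X(t) = 5*log(2*e^(t)/3 + 1/3)
K′(t) = 10*e^(t)/(2*e^(t) + 1)
K′′(t) = 10*e^(t)/(4*e^(2*t) + 4*e^(t) + 1)
K′′′(t) = (-20*e^(2*t) + 10*e^(t))/(8*e^(3*t) + 12*e^(2*t) + 6*e^(t) + 1)
K′′′′(t) = (40*e^(3*t) - 80*e^(2*t) + 10*e^(t))/(16*e^(4*t) + 32*e^(3*t) + 24*e^(2*t) + 8*e^(t) + 1)
K′′′′′(t) = (-80*e^(4*t) + 440*e^(3*t) - 220*e^(2*t) + 10*e^(t))/(32*e^(5*t) + 80*e^(4*t) + 80*e^(3*t) + 40*e^(2*t) + 10*e^(t) + 1)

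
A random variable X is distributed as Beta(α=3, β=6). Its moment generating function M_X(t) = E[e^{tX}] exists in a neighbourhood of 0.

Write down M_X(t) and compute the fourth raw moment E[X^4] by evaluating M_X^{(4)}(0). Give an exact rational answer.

E[X^4] = M′′′′(0) = 1/33

M_X(t) = ₁F₁(3; 9; t)
M′(t) = ₁F₁(4; 10; t)/3
M′′(t) = 2*₁F₁(5; 11; t)/15
M′′′(t) = 2*₁F₁(6; 12; t)/33
M′′′′(t) = ₁F₁(7; 13; t)/33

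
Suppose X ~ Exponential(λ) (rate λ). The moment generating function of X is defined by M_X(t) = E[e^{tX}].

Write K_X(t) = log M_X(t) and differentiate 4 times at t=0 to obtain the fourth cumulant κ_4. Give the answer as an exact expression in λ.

κ_4 = K′′′′(0) = 6/λ^4

M_X(t) = λ/(λ - t)
K_X(t) = log M_X(t) = log(λ) - log(λ - t)
K′(t) = -1/(-λ + t)
K′′(t) = 1/(λ^2 - 2*λ*t + t^2)
K′′′(t) = -2/(-λ^3 + 3*λ^2*t - 3*λ*t^2 + t^3)
K′′′′(t) = 6/(λ^4 - 4*λ^3*t + 6*λ^2*t^2 - 4*λ*t^3 + t^4)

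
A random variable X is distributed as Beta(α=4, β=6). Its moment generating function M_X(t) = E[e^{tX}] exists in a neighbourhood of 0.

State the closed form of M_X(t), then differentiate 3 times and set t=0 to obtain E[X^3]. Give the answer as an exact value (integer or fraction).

M_X(t) = ₁F₁(4; 10; t)
D^3[M](t) = ₁F₁(7; 13; t)/11

E[X^3] = D^3[M](0) = 1/11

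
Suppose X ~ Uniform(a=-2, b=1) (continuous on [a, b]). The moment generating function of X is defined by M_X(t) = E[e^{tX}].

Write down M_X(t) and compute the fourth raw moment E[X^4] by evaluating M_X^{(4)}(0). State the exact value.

M_X(t) = (e^(t) - e^(-2*t))/(3*t)
dM/dt = (t*e^(3*t) + 2*t - e^(3*t) + 1)*e^(-2*t)/(3*t^2)
d^2M/dt^2 = (t^2*e^(3*t) - 4*t^2 - 2*t*e^(3*t) - 4*t + 2*e^(3*t) - 2)*e^(-2*t)/(3*t^3)
d^3M/dt^3 = (t^3*e^(3*t) + 8*t^3 - 3*t^2*e^(3*t) + 12*t^2 + 6*t*e^(3*t) + 12*t - 6*e^(3*t) + 6)*e^(-2*t)/(3*t^4)
d^4M/dt^4 = (t^4*e^(3*t) - 16*t^4 - 4*t^3*e^(3*t) - 32*t^3 + 12*t^2*e^(3*t) - 48*t^2 - 24*t*e^(3*t) - 48*t + 24*e^(3*t) - 24)*e^(-2*t)/(3*t^5)

E[X^4] = d^4M/dt^4 |_{t=0} = 11/5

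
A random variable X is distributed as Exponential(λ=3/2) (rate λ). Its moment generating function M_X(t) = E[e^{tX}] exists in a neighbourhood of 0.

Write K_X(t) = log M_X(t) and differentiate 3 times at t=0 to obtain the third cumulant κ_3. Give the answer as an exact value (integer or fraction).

M_X(t) = 3/(2*(3/2 - t))
K_X(t) = log M_X(t) = -log(3/2 - t) - log(2) + log(3)
K′(t) = -2/(2*t - 3)
K′′(t) = 4/(4*t^2 - 12*t + 9)
K′′′(t) = -16/(8*t^3 - 36*t^2 + 54*t - 27)

κ_3 = K′′′(0) = 16/27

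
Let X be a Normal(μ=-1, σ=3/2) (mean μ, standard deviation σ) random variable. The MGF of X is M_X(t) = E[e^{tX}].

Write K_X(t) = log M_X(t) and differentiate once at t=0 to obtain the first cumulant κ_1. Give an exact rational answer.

M_X(t) = e^(9*t^2/8 - t)
K_X(t) = log M_X(t) = 9*t^2/8 - t
dK/dt = 9*t/4 - 1

κ_1 = dK/dt |_{t=0} = -1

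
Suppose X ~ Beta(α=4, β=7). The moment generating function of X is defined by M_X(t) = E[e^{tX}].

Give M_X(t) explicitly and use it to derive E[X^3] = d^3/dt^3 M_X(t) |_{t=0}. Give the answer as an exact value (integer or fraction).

E[X^3] = D^3[M](0) = 10/143

M_X(t) = ₁F₁(4; 11; t)
D^3[M](t) = 10*₁F₁(7; 14; t)/143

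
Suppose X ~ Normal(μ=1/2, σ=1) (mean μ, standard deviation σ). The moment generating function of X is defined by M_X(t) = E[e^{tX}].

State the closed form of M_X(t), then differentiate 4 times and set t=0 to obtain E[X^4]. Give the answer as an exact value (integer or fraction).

M_X(t) = e^(t^2/2 + t/2)
dM/dt = t*e^(t/2)*e^(t^2/2) + e^(t/2)*e^(t^2/2)/2
d^2M/dt^2 = t^2*e^(t/2)*e^(t^2/2) + t*e^(t/2)*e^(t^2/2) + 5*e^(t/2)*e^(t^2/2)/4
d^3M/dt^3 = t^3*e^(t/2)*e^(t^2/2) + 3*t^2*e^(t/2)*e^(t^2/2)/2 + 15*t*e^(t/2)*e^(t^2/2)/4 + 13*e^(t/2)*e^(t^2/2)/8
d^4M/dt^4 = t^4*e^(t/2)*e^(t^2/2) + 2*t^3*e^(t/2)*e^(t^2/2) + 15*t^2*e^(t/2)*e^(t^2/2)/2 + 13*t*e^(t/2)*e^(t^2/2)/2 + 73*e^(t/2)*e^(t^2/2)/16

E[X^4] = d^4M/dt^4 |_{t=0} = 73/16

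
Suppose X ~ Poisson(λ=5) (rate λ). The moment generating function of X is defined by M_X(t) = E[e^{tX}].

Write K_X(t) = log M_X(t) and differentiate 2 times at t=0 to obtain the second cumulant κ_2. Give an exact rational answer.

κ_2 = K^(2)(0) = 5

M_X(t) = e^(5*e^(t) - 5)
K_X(t) = log M_X(t) = 5*e^(t) - 5
K^(2)(t) = 5*e^(t)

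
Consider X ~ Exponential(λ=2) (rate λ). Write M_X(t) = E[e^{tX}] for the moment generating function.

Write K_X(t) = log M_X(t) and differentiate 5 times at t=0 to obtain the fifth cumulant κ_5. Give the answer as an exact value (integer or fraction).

M_X(t) = 2/(2 - t)
K_X(t) = log M_X(t) = -log(2 - t) + log(2)
K′(t) = -1/(t - 2)
K′′(t) = 1/(t^2 - 4*t + 4)
K′′′(t) = -2/(t^3 - 6*t^2 + 12*t - 8)
K′′′′(t) = 6/(t^4 - 8*t^3 + 24*t^2 - 32*t + 16)
K′′′′′(t) = -24/(t^5 - 10*t^4 + 40*t^3 - 80*t^2 + 80*t - 32)

κ_5 = K′′′′′(0) = 3/4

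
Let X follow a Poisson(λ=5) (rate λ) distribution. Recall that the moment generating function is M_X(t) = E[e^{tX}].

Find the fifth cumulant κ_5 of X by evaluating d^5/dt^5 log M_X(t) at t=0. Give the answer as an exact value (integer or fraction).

M_X(t) = e^(5*e^(t) - 5)
K_X(t) = log M_X(t) = 5*e^(t) - 5
dK/dt = 5*e^(t)
d^2K/dt^2 = 5*e^(t)
d^3K/dt^3 = 5*e^(t)
d^4K/dt^4 = 5*e^(t)
d^5K/dt^5 = 5*e^(t)

κ_5 = d^5K/dt^5 |_{t=0} = 5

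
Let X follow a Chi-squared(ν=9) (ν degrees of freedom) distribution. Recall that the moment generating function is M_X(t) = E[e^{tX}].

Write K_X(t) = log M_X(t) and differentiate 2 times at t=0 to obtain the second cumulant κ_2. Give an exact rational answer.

κ_2 = d^2K/dt^2 |_{t=0} = 18

M_X(t) = (1 - 2*t)^(-9/2)
K_X(t) = log M_X(t) = -9*log(1 - 2*t)/2
dK/dt = -9/(2*t - 1)
d^2K/dt^2 = 18/(4*t^2 - 4*t + 1)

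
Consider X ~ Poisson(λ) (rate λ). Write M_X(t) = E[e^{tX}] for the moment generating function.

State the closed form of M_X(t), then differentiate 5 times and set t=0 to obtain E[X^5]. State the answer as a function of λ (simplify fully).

M_X(t) = e^(λ*(e^(t) - 1))
dM/dt = λ*e^(-λ)*e^(t)*e^(λ*e^(t))
d^2M/dt^2 = (λ^2*e^(2*t)*e^(λ*e^(t)) + λ*e^(t)*e^(λ*e^(t)))*e^(-λ)
d^3M/dt^3 = (λ^3*e^(3*t)*e^(λ*e^(t)) + 3*λ^2*e^(2*t)*e^(λ*e^(t)) + λ*e^(t)*e^(λ*e^(t)))*e^(-λ)
d^4M/dt^4 = (λ^4*e^(4*t)*e^(λ*e^(t)) + 6*λ^3*e^(3*t)*e^(λ*e^(t)) + 7*λ^2*e^(2*t)*e^(λ*e^(t)) + λ*e^(t)*e^(λ*e^(t)))*e^(-λ)
d^5M/dt^5 = (λ^5*e^(5*t)*e^(λ*e^(t)) + 10*λ^4*e^(4*t)*e^(λ*e^(t)) + 25*λ^3*e^(3*t)*e^(λ*e^(t)) + 15*λ^2*e^(2*t)*e^(λ*e^(t)) + λ*e^(t)*e^(λ*e^(t)))*e^(-λ)

E[X^5] = d^5M/dt^5 |_{t=0} = λ*(λ^4 + 10*λ^3 + 25*λ^2 + 15*λ + 1)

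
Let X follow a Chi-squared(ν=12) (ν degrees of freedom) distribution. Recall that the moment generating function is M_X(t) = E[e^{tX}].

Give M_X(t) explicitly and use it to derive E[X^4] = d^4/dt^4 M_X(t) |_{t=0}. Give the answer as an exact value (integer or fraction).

E[X^4] = M′′′′(0) = 48384

M_X(t) = (1 - 2*t)^(-6)
M′(t) = -12/(128*t^7 - 448*t^6 + 672*t^5 - 560*t^4 + 280*t^3 - 84*t^2 + 14*t - 1)
M′′(t) = 168/(256*t^8 - 1024*t^7 + 1792*t^6 - 1792*t^5 + 1120*t^4 - 448*t^3 + 112*t^2 - 16*t + 1)
M′′′(t) = -2688/(512*t^9 - 2304*t^8 + 4608*t^7 - 5376*t^6 + 4032*t^5 - 2016*t^4 + 672*t^3 - 144*t^2 + 18*t - 1)
M′′′′(t) = 48384/(1024*t^10 - 5120*t^9 + 11520*t^8 - 15360*t^7 + 13440*t^6 - 8064*t^5 + 3360*t^4 - 960*t^3 + 180*t^2 - 20*t + 1)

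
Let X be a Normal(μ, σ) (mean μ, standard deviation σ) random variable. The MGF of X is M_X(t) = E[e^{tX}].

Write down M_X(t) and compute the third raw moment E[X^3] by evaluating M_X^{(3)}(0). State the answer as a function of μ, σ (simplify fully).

M_X(t) = e^(μ*t + σ^2*t^2/2)
M′(t) = μ*e^(μ*t)*e^(σ^2*t^2/2) + σ^2*t*e^(μ*t)*e^(σ^2*t^2/2)
M′′(t) = μ^2*e^(μ*t)*e^(σ^2*t^2/2) + 2*μ*σ^2*t*e^(μ*t)*e^(σ^2*t^2/2) + σ^4*t^2*e^(μ*t)*e^(σ^2*t^2/2) + σ^2*e^(μ*t)*e^(σ^2*t^2/2)

E[X^3] = M′′′(0) = μ*(μ^2 + 3*σ^2)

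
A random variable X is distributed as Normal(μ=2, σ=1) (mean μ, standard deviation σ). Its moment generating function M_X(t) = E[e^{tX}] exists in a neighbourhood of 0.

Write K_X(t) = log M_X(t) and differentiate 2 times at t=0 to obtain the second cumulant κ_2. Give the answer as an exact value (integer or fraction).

κ_2 = K^(2)(0) = 1

M_X(t) = e^(t^2/2 + 2*t)
K_X(t) = log M_X(t) = t^2/2 + 2*t
K^(2)(t) = 1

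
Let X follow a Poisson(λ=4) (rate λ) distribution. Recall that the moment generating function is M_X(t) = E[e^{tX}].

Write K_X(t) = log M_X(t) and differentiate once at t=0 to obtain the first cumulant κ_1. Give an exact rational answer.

M_X(t) = e^(4*e^(t) - 4)
K_X(t) = log M_X(t) = 4*e^(t) - 4
K′(t) = 4*e^(t)

κ_1 = K′(0) = 4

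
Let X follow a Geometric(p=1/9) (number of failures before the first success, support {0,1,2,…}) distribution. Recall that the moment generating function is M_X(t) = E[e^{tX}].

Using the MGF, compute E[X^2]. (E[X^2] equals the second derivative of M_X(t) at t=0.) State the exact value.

E[X^2] = D^2[M](0) = 136

M_X(t) = 1/(9*(1 - 8*e^(t)/9))
D^2[M](t) = (-64*e^(2*t) - 72*e^(t))/(512*e^(3*t) - 1728*e^(2*t) + 1944*e^(t) - 729)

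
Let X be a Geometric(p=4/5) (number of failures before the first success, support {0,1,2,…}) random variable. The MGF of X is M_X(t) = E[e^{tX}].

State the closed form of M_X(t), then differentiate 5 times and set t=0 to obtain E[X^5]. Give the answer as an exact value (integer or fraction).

M_X(t) = 4/(5*(1 - e^(t)/5))
M′(t) = 4*e^(t)/(e^(2*t) - 10*e^(t) + 25)
M′′(t) = (-4*e^(2*t) - 20*e^(t))/(e^(3*t) - 15*e^(2*t) + 75*e^(t) - 125)
M′′′(t) = (4*e^(3*t) + 80*e^(2*t) + 100*e^(t))/(e^(4*t) - 20*e^(3*t) + 150*e^(2*t) - 500*e^(t) + 625)
M′′′′(t) = (-4*e^(4*t) - 220*e^(3*t) - 1100*e^(2*t) - 500*e^(t))/(e^(5*t) - 25*e^(4*t) + 250*e^(3*t) - 1250*e^(2*t) + 3125*e^(t) - 3125)
M′′′′′(t) = (4*e^(5*t) + 520*e^(4*t) + 6600*e^(3*t) + 13000*e^(2*t) + 2500*e^(t))/(e^(6*t) - 30*e^(5*t) + 375*e^(4*t) - 2500*e^(3*t) + 9375*e^(2*t) - 18750*e^(t) + 15625)

E[X^5] = M′′′′′(0) = 707/128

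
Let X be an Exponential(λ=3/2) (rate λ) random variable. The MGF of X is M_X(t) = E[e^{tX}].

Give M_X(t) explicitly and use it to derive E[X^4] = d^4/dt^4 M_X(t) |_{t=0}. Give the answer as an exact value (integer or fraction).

M_X(t) = 3/(2*(3/2 - t))
M′(t) = 6/(4*t^2 - 12*t + 9)
M′′(t) = -24/(8*t^3 - 36*t^2 + 54*t - 27)
M′′′(t) = 144/(16*t^4 - 96*t^3 + 216*t^2 - 216*t + 81)
M′′′′(t) = -1152/(32*t^5 - 240*t^4 + 720*t^3 - 1080*t^2 + 810*t - 243)

E[X^4] = M′′′′(0) = 128/27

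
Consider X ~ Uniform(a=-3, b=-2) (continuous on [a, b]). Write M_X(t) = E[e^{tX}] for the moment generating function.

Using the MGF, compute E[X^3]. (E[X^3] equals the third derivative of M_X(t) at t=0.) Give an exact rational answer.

M_X(t) = (e^(-2*t) - e^(-3*t))/t
M′(t) = (-2*t*e^(t) + 3*t - e^(t) + 1)*e^(-3*t)/t^2
M′′(t) = (4*t^2*e^(t) - 9*t^2 + 4*t*e^(t) - 6*t + 2*e^(t) - 2)*e^(-3*t)/t^3
M′′′(t) = (-8*t^3*e^(t) + 27*t^3 - 12*t^2*e^(t) + 27*t^2 - 12*t*e^(t) + 18*t - 6*e^(t) + 6)*e^(-3*t)/t^4

E[X^3] = M′′′(0) = -65/4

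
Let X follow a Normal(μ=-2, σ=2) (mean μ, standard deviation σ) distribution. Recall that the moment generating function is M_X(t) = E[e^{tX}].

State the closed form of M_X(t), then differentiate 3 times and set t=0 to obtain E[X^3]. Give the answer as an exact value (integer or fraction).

E[X^3] = d^3M/dt^3 |_{t=0} = -32

M_X(t) = e^(2*t^2 - 2*t)
dM/dt = 4*t*e^(-2*t)*e^(2*t^2) - 2*e^(-2*t)*e^(2*t^2)
d^2M/dt^2 = (16*t^2*e^(2*t^2) - 16*t*e^(2*t^2) + 8*e^(2*t^2))*e^(-2*t)
d^3M/dt^3 = (64*t^3*e^(2*t^2) - 96*t^2*e^(2*t^2) + 96*t*e^(2*t^2) - 32*e^(2*t^2))*e^(-2*t)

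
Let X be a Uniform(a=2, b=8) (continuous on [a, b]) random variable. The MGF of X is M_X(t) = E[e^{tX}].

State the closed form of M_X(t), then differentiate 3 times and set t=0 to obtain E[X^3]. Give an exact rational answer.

M_X(t) = (e^(8*t) - e^(2*t))/(6*t)
dM/dt = (8*t*e^(8*t) - 2*t*e^(2*t) - e^(8*t) + e^(2*t))/(6*t^2)
d^2M/dt^2 = (32*t^2*e^(8*t) - 2*t^2*e^(2*t) - 8*t*e^(8*t) + 2*t*e^(2*t) + e^(8*t) - e^(2*t))/(3*t^3)
d^3M/dt^3 = (256*t^3*e^(8*t) - 4*t^3*e^(2*t) - 96*t^2*e^(8*t) + 6*t^2*e^(2*t) + 24*t*e^(8*t) - 6*t*e^(2*t) - 3*e^(8*t) + 3*e^(2*t))/(3*t^4)

E[X^3] = d^3M/dt^3 |_{t=0} = 170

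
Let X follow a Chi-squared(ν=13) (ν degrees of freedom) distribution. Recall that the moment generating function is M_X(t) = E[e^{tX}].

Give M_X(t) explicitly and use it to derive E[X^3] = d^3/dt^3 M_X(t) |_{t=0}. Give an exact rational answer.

E[X^3] = D^3[M](0) = 3315

M_X(t) = (1 - 2*t)^(-13/2)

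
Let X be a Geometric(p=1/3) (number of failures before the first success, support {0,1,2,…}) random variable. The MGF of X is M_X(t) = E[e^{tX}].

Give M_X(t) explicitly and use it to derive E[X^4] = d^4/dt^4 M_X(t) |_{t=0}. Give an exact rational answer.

M_X(t) = 1/(3*(1 - 2*e^(t)/3))
dM/dt = 2*e^(t)/(4*e^(2*t) - 12*e^(t) + 9)
d^2M/dt^2 = (-4*e^(2*t) - 6*e^(t))/(8*e^(3*t) - 36*e^(2*t) + 54*e^(t) - 27)
d^3M/dt^3 = (8*e^(3*t) + 48*e^(2*t) + 18*e^(t))/(16*e^(4*t) - 96*e^(3*t) + 216*e^(2*t) - 216*e^(t) + 81)
d^4M/dt^4 = (-16*e^(4*t) - 264*e^(3*t) - 396*e^(2*t) - 54*e^(t))/(32*e^(5*t) - 240*e^(4*t) + 720*e^(3*t) - 1080*e^(2*t) + 810*e^(t) - 243)

E[X^4] = d^4M/dt^4 |_{t=0} = 730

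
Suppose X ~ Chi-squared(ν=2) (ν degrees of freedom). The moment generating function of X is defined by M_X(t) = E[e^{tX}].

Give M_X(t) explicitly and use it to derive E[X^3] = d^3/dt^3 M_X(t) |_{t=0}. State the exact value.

E[X^3] = M^(3)(0) = 48

M_X(t) = 1/(1 - 2*t)
M^(3)(t) = 48/(16*t^4 - 32*t^3 + 24*t^2 - 8*t + 1)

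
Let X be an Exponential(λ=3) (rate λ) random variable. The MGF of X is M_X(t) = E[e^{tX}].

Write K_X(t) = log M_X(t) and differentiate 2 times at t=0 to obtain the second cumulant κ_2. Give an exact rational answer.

M_X(t) = 3/(3 - t)
K_X(t) = log M_X(t) = -log(3 - t) + log(3)
D^2[K](t) = 1/(t^2 - 6*t + 9)

κ_2 = D^2[K](0) = 1/9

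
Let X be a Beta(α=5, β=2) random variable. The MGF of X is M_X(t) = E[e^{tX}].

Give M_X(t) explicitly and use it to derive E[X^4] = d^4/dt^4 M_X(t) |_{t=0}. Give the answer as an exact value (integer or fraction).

E[X^4] = M^(4)(0) = 1/3

M_X(t) = ₁F₁(5; 7; t)
M^(4)(t) = ₁F₁(9; 11; t)/3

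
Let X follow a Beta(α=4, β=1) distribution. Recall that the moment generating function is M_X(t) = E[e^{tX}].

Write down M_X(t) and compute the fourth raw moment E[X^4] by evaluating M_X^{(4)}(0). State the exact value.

M_X(t) = ₁F₁(4; 5; t)
M′(t) = 4*₁F₁(5; 6; t)/5
M′′(t) = 2*₁F₁(6; 7; t)/3
M′′′(t) = 4*₁F₁(7; 8; t)/7
M′′′′(t) = ₁F₁(8; 9; t)/2

E[X^4] = M′′′′(0) = 1/2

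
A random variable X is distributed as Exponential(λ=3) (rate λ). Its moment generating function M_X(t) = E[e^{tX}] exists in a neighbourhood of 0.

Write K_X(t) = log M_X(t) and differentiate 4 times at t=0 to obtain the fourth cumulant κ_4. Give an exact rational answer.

M_X(t) = 3/(3 - t)
K_X(t) = log M_X(t) = -log(3 - t) + log(3)
dK/dt = -1/(t - 3)
d^2K/dt^2 = 1/(t^2 - 6*t + 9)
d^3K/dt^3 = -2/(t^3 - 9*t^2 + 27*t - 27)
d^4K/dt^4 = 6/(t^4 - 12*t^3 + 54*t^2 - 108*t + 81)

κ_4 = d^4K/dt^4 |_{t=0} = 2/27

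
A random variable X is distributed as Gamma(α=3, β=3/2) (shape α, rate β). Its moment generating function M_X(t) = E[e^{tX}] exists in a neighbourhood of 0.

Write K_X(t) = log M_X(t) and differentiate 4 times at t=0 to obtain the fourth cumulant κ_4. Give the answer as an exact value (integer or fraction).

κ_4 = D^4[K](0) = 32/9

M_X(t) = 27/(8*(3/2 - t)^3)
K_X(t) = log M_X(t) = -3*log(3/2 - t) - 3*log(2) + 3*log(3)
D^4[K](t) = 288/(16*t^4 - 96*t^3 + 216*t^2 - 216*t + 81)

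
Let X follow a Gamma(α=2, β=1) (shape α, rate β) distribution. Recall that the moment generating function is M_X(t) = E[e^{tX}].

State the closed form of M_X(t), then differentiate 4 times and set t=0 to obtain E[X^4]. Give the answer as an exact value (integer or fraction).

E[X^4] = M^(4)(0) = 120

M_X(t) = (1 - t)^(-2)
M^(4)(t) = 120/(t^6 - 6*t^5 + 15*t^4 - 20*t^3 + 15*t^2 - 6*t + 1)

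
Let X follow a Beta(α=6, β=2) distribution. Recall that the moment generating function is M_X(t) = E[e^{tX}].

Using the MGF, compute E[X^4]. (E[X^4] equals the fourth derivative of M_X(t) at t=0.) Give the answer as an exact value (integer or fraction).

M_X(t) = ₁F₁(6; 8; t)
D^4[M](t) = 21*₁F₁(10; 12; t)/55

E[X^4] = D^4[M](0) = 21/55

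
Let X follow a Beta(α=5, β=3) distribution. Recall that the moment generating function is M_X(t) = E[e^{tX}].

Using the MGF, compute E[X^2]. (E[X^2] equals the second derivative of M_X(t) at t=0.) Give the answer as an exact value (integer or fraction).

E[X^2] = M′′(0) = 5/12

M_X(t) = ₁F₁(5; 8; t)
M′(t) = 5*₁F₁(6; 9; t)/8
M′′(t) = 5*₁F₁(7; 10; t)/12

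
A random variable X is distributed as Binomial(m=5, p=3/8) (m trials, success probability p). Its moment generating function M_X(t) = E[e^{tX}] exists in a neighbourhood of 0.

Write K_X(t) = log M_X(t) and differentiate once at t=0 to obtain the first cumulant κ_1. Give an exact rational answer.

κ_1 = dK/dt |_{t=0} = 15/8

M_X(t) = (3*e^(t)/8 + 5/8)^5
K_X(t) = log M_X(t) = 5*log(3*e^(t)/8 + 5/8)
dK/dt = 15*e^(t)/(3*e^(t) + 5)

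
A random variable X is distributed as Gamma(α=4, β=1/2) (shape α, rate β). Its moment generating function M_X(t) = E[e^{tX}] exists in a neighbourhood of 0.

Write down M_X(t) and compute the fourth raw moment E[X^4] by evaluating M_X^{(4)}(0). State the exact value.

M_X(t) = 1/(16*(1/2 - t)^4)
M′(t) = -8/(32*t^5 - 80*t^4 + 80*t^3 - 40*t^2 + 10*t - 1)
M′′(t) = 80/(64*t^6 - 192*t^5 + 240*t^4 - 160*t^3 + 60*t^2 - 12*t + 1)
M′′′(t) = -960/(128*t^7 - 448*t^6 + 672*t^5 - 560*t^4 + 280*t^3 - 84*t^2 + 14*t - 1)
M′′′′(t) = 13440/(256*t^8 - 1024*t^7 + 1792*t^6 - 1792*t^5 + 1120*t^4 - 448*t^3 + 112*t^2 - 16*t + 1)

E[X^4] = M′′′′(0) = 13440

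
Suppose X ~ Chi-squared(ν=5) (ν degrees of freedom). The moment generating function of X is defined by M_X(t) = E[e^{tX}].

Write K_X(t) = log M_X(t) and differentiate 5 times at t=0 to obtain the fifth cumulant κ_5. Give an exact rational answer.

κ_5 = D^5[K](0) = 1920

M_X(t) = (1 - 2*t)^(-5/2)
K_X(t) = log M_X(t) = -5*log(1 - 2*t)/2
D^5[K](t) = -1920/(32*t^5 - 80*t^4 + 80*t^3 - 40*t^2 + 10*t - 1)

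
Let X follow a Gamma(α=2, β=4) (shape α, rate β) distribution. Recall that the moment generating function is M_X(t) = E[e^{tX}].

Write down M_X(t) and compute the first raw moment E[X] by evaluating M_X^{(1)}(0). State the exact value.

E[X] = M′(0) = 1/2

M_X(t) = 16/(4 - t)^2
M′(t) = -32/(t^3 - 12*t^2 + 48*t - 64)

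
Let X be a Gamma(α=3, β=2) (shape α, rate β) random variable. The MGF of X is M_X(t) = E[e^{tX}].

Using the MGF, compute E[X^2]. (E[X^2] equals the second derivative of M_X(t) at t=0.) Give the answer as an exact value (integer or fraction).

M_X(t) = 8/(2 - t)^3
dM/dt = 24/(t^4 - 8*t^3 + 24*t^2 - 32*t + 16)
d^2M/dt^2 = -96/(t^5 - 10*t^4 + 40*t^3 - 80*t^2 + 80*t - 32)

E[X^2] = d^2M/dt^2 |_{t=0} = 3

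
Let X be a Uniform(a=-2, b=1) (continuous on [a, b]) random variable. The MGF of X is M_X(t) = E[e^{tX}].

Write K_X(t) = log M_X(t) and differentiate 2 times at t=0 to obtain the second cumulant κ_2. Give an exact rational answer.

M_X(t) = (e^(t) - e^(-2*t))/(3*t)
K_X(t) = log M_X(t) = -log(t) + log(e^(t) - e^(-2*t)) - log(3)
K′(t) = (t*e^(3*t) + 2*t - e^(3*t) + 1)/(t*e^(3*t) - t)
K′′(t) = (-9*t^2*e^(3*t) + e^(6*t) - 2*e^(3*t) + 1)/(t^2*e^(6*t) - 2*t^2*e^(3*t) + t^2)

κ_2 = K′′(0) = 3/4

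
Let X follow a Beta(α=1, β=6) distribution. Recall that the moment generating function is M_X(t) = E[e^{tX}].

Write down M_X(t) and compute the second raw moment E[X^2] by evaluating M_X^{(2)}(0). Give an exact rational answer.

E[X^2] = D^2[M](0) = 1/28

M_X(t) = ₁F₁(1; 7; t)
D^2[M](t) = ₁F₁(3; 9; t)/28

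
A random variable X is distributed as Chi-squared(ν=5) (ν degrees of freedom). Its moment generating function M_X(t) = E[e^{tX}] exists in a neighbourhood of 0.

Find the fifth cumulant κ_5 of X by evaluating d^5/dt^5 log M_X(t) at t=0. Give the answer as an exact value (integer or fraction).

M_X(t) = (1 - 2*t)^(-5/2)
K_X(t) = log M_X(t) = -5*log(1 - 2*t)/2
K^(5)(t) = -1920/(32*t^5 - 80*t^4 + 80*t^3 - 40*t^2 + 10*t - 1)

κ_5 = K^(5)(0) = 1920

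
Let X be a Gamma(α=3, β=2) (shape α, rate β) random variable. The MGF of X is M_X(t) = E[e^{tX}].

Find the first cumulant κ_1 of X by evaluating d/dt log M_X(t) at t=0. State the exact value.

κ_1 = dK/dt |_{t=0} = 3/2

M_X(t) = 8/(2 - t)^3
K_X(t) = log M_X(t) = -3*log(2 - t) + 3*log(2)
dK/dt = -3/(t - 2)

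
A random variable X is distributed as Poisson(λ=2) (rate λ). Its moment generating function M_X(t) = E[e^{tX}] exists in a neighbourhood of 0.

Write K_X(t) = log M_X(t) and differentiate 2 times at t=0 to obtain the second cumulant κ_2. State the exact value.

κ_2 = K^(2)(0) = 2

M_X(t) = e^(2*e^(t) - 2)
K_X(t) = log M_X(t) = 2*e^(t) - 2
K^(2)(t) = 2*e^(t)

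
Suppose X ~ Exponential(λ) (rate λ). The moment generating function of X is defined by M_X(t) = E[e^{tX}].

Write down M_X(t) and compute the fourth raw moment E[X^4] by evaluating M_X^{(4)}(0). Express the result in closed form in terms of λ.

E[X^4] = M^(4)(0) = 24/λ^4

M_X(t) = λ/(λ - t)
M^(4)(t) = -24*λ/(-λ^5 + 5*λ^4*t - 10*λ^3*t^2 + 10*λ^2*t^3 - 5*λ*t^4 + t^5)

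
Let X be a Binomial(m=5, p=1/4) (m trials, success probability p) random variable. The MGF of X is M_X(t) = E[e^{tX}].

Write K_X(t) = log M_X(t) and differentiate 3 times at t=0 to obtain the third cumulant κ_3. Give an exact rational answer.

M_X(t) = (e^(t)/4 + 3/4)^5
K_X(t) = log M_X(t) = 5*log(e^(t)/4 + 3/4)
K′(t) = 5*e^(t)/(e^(t) + 3)
K′′(t) = 15*e^(t)/(e^(2*t) + 6*e^(t) + 9)
K′′′(t) = (-15*e^(2*t) + 45*e^(t))/(e^(3*t) + 9*e^(2*t) + 27*e^(t) + 27)

κ_3 = K′′′(0) = 15/32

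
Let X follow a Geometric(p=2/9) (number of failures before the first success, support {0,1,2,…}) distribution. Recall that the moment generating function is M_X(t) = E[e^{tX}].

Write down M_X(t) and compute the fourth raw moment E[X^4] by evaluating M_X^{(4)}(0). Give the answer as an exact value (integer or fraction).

E[X^4] = M′′′′(0) = 5320

M_X(t) = 2/(9*(1 - 7*e^(t)/9))
M′(t) = 14*e^(t)/(49*e^(2*t) - 126*e^(t) + 81)
M′′(t) = (-98*e^(2*t) - 126*e^(t))/(343*e^(3*t) - 1323*e^(2*t) + 1701*e^(t) - 729)
M′′′(t) = (686*e^(3*t) + 3528*e^(2*t) + 1134*e^(t))/(2401*e^(4*t) - 12348*e^(3*t) + 23814*e^(2*t) - 20412*e^(t) + 6561)
M′′′′(t) = (-4802*e^(4*t) - 67914*e^(3*t) - 87318*e^(2*t) - 10206*e^(t))/(16807*e^(5*t) - 108045*e^(4*t) + 277830*e^(3*t) - 357210*e^(2*t) + 229635*e^(t) - 59049)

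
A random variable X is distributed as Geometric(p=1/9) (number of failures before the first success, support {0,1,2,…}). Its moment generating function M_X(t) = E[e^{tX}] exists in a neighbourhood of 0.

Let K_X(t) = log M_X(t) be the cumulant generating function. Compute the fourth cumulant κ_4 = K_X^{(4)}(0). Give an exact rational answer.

M_X(t) = 1/(9*(1 - 8*e^(t)/9))
K_X(t) = log M_X(t) = -log(1 - 8*e^(t)/9) - 2*log(3)
D^4[K](t) = (4608*e^(3*t) + 20736*e^(2*t) + 5832*e^(t))/(4096*e^(4*t) - 18432*e^(3*t) + 31104*e^(2*t) - 23328*e^(t) + 6561)

κ_4 = D^4[K](0) = 31176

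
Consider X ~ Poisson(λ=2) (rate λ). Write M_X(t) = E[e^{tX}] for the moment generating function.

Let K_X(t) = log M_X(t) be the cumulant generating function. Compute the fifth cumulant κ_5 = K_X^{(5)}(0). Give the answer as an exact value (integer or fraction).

κ_5 = D^5[K](0) = 2

M_X(t) = e^(2*e^(t) - 2)
K_X(t) = log M_X(t) = 2*e^(t) - 2
D^5[K](t) = 2*e^(t)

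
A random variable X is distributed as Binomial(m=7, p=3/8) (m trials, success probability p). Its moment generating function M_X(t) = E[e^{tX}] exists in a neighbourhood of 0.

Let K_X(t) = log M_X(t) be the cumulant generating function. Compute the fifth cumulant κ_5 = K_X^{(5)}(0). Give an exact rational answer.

M_X(t) = (3*e^(t)/8 + 5/8)^7
K_X(t) = log M_X(t) = 7*log(3*e^(t)/8 + 5/8)
dK/dt = 21*e^(t)/(3*e^(t) + 5)
d^2K/dt^2 = 105*e^(t)/(9*e^(2*t) + 30*e^(t) + 25)
d^3K/dt^3 = (-315*e^(2*t) + 525*e^(t))/(27*e^(3*t) + 135*e^(2*t) + 225*e^(t) + 125)
d^4K/dt^4 = (945*e^(3*t) - 6300*e^(2*t) + 2625*e^(t))/(81*e^(4*t) + 540*e^(3*t) + 1350*e^(2*t) + 1500*e^(t) + 625)
d^5K/dt^5 = (-2835*e^(4*t) + 51975*e^(3*t) - 86625*e^(2*t) + 13125*e^(t))/(243*e^(5*t) + 2025*e^(4*t) + 6750*e^(3*t) + 11250*e^(2*t) + 9375*e^(t) + 3125)

κ_5 = d^5K/dt^5 |_{t=0} = -3045/4096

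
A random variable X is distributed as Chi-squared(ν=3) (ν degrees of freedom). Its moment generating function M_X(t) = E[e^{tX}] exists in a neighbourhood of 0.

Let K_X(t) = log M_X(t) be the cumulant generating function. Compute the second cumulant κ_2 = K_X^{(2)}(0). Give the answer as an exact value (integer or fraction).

κ_2 = K′′(0) = 6

M_X(t) = (1 - 2*t)^(-3/2)
K_X(t) = log M_X(t) = -3*log(1 - 2*t)/2
K′(t) = -3/(2*t - 1)
K′′(t) = 6/(4*t^2 - 4*t + 1)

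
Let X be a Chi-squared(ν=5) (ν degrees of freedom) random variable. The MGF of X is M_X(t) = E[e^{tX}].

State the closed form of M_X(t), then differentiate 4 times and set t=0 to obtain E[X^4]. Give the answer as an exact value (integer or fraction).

M_X(t) = (1 - 2*t)^(-5/2)
M^(4)(t) = 3465/(64*t^6*√(1 - 2*t) - 192*t^5*√(1 - 2*t) + 240*t^4*√(1 - 2*t) - 160*t^3*√(1 - 2*t) + 60*t^2*√(1 - 2*t) - 12*t*√(1 - 2*t) + √(1 - 2*t))

E[X^4] = M^(4)(0) = 3465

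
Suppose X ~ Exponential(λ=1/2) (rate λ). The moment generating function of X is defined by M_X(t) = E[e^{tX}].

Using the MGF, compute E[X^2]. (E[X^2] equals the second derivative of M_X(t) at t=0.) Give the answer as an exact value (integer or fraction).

M_X(t) = 1/(2*(1/2 - t))
dM/dt = 2/(4*t^2 - 4*t + 1)
d^2M/dt^2 = -8/(8*t^3 - 12*t^2 + 6*t - 1)

E[X^2] = d^2M/dt^2 |_{t=0} = 8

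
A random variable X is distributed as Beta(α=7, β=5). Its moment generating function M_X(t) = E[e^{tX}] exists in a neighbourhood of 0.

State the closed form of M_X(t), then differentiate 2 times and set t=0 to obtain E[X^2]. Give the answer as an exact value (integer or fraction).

M_X(t) = ₁F₁(7; 12; t)
M′(t) = 7*₁F₁(8; 13; t)/12
M′′(t) = 14*₁F₁(9; 14; t)/39

E[X^2] = M′′(0) = 14/39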